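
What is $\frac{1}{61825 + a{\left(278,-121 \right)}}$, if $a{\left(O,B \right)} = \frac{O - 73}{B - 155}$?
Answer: $\frac{276}{17063495} \approx 1.6175 \cdot 10^{-5}$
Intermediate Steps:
$a{\left(O,B \right)} = \frac{-73 + O}{-155 + B}$
$\frac{1}{61825 + a{\left(278,-121 \right)}} = \frac{1}{61825 + \frac{-73 + 278}{-155 - 121}} = \frac{1}{61825 + \frac{1}{-276} \cdot 205} = \frac{1}{61825 - \frac{205}{276}} = \frac{1}{\frac{17063495}{276}} = \frac{276}{17063495}$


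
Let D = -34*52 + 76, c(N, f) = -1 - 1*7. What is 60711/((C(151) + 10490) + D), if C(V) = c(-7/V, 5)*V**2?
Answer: -20237/57870 ≈ -0.34970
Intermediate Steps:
c(N, f) = -8 (c(N, f) = -1 - 7 = -8)
D = -1692 (D = -1768 + 76 = -1692)
C(V) = -8*V**2
60711/((C(151) + 10490) + D) = 60711/((-8*151**2 + 10490) - 1692) = 60711/((-8*22801 + 10490) - 1692) = 60711/((-182408 + 10490) - 1692) = 60711/(-171918 - 1692) = 60711/(-173610) = 60711*(-1/173610) = -20237/57870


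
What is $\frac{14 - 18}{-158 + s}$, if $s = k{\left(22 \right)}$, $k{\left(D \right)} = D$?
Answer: $\frac{1}{34} \approx 0.029412$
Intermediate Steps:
$s = 22$
$\frac{14 - 18}{-158 + s} = \frac{14 - 18}{-158 + 22} = - \frac{4}{-136} = \left(-4\right) \left(- \frac{1}{136}\right) = \frac{1}{34}$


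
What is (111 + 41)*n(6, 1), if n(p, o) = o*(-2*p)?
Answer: -1824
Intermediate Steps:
n(p, o) = -2*o*p
(111 + 41)*n(6, 1) = (111 + 41)*(-2*1*6) = 152*(-12) = -1824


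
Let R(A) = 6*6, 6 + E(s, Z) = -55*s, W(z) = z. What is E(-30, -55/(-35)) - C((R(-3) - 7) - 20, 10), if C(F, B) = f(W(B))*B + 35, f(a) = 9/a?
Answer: 1600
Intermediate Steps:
E(s, Z) = -6 - 55*s
R(A) = 36
C(F, B) = 44 (C(F, B) = (9/B)*B + 35 = 9 + 35 = 44)
E(-30, -55/(-35)) - C((R(-3) - 7) - 20, 10) = (-6 - 55*(-30)) - 1*44 = (-6 + 1650) - 44 = 1644 - 44 = 1600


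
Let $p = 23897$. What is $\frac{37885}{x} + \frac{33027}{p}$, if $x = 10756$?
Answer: $\frac{1260576257}{257036132} \approx 4.9043$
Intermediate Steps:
$\frac{37885}{x} + \frac{33027}{p} = \frac{37885}{10756} + \frac{33027}{23897} = \frac{1260576257}{257036132}$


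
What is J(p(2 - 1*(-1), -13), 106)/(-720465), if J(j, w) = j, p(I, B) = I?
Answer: -1/240155 ≈ -4.1640e-6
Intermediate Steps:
J(p(2 - 1*(-1), -13), 106)/(-720465) = (2 - 1*(-1))/(-720465) = (2 + 1)*(-1/720465) = 3*(-1/720465) = -1/240155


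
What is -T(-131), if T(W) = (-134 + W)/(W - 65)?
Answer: -265/196 ≈ -1.3520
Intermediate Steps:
T(W) = (-134 + W)/(-65 + W)
-T(-131) = -(-134 - 131)/(-65 - 131) = -(-265)/(-196) = -(-1)*(-265)/196 = -1*265/196 = -265/196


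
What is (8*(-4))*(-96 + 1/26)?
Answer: 39920/13 ≈ 3070.8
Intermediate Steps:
(8*(-4))*(-96 + 1/26) = -32*(-96 + 1/26) = -32*(-2495/26) = 39920/13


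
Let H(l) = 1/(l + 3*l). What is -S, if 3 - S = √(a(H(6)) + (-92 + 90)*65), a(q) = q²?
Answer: -3 + I*√74879/24 ≈ -3.0 + 11.402*I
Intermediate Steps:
H(l) = 1/(4*l)
S = 3 - I*√74879/24 (S = 3 - √(((¼)/6)² + (-92 + 90)*65) = 3 - √(((¼)*(⅙))² - 2*65) = 3 - √((1/24)² - 130) = 3 - √(1/576 - 130) = 3 - √(-74879/576) = 3 - I*√74879/24 ≈ 3.0 - 11.402*I)
-S = -(3 - I*√74879/24) = -3 + I*√74879/24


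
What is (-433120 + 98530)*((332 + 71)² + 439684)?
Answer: -201454296870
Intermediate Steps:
(-433120 + 98530)*((332 + 71)² + 439684) = -334590*(403² + 439684) = -334590*(162409 + 439684) = -334590*602093 = -201454296870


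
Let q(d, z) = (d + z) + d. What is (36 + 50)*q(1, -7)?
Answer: -430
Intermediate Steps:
q(d, z) = z + 2*d
(36 + 50)*q(1, -7) = (36 + 50)*(-7 + 2*1) = 86*(-7 + 2) = 86*(-5) = -430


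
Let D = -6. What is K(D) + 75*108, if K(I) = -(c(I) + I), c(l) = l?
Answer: 8112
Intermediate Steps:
K(I) = -2*I (K(I) = -(I + I) = -2*I)
K(D) + 75*108 = -2*(-6) + 75*108 = 12 + 8100 = 8112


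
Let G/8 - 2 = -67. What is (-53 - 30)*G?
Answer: 43160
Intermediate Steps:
G = -520 (G = 16 + 8*(-67) = 16 - 536 = -520)
(-53 - 30)*G = (-53 - 30)*(-520) = -83*(-520) = 43160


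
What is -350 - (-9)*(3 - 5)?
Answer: -368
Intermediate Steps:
-350 - (-9)*(3 - 5) = -350 - (-9)*(-2) = -350 - 1*18 = -350 - 18 = -368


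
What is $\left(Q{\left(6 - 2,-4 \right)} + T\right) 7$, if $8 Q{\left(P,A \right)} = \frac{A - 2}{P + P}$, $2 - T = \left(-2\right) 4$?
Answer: $\frac{2219}{32} \approx 69.344$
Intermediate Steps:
$T = 10$ ($T = 2 - \left(-2\right) 4 = 2 - -8 = 2 + 8 = 10$)
$Q{\left(P,A \right)} = \frac{-2 + A}{16 P}$ ($Q{\left(P,A \right)} = \frac{\left(A - 2\right) \frac{1}{P + P}}{8} = \frac{\left(-2 + A\right) \frac{1}{2 P}}{8} = \frac{\frac{1}{2} \frac{1}{P} \left(-2 + A\right)}{8} = \frac{-2 + A}{16 P}$)
$\left(Q{\left(6 - 2,-4 \right)} + T\right) 7 = \left(\frac{-2 - 4}{16 \left(6 - 2\right)} + 10\right) 7 = \left(\frac{1}{16} \frac{1}{6 - 2} \left(-6\right) + 10\right) 7 = \left(\frac{1}{16} \cdot \frac{1}{4} \left(-6\right) + 10\right) 7 = \left(- \frac{3}{32} + 10\right) 7 = \frac{317}{32} \cdot 7 = \frac{2219}{32}$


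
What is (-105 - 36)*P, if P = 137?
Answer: -19317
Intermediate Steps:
(-105 - 36)*P = (-105 - 36)*137 = -141*137 = -19317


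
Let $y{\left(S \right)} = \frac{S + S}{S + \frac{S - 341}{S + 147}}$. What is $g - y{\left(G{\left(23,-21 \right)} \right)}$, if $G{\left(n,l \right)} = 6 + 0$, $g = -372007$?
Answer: $- \frac{216881917}{583} \approx -3.7201 \cdot 10^{5}$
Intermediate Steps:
$G{\left(n,l \right)} = 6$
$y{\left(S \right)} = \frac{2 S}{S + \frac{-341 + S}{147 + S}}$
$g - y{\left(G{\left(23,-21 \right)} \right)} = -372007 - 2 \cdot 6 \frac{1}{-341 + 6^{2} + 148 \cdot 6} \left(147 + 6\right) = -372007 - 2 \cdot 6 \frac{1}{-341 + 36 + 888} \cdot 153 = -372007 - 2 \cdot 6 \cdot \frac{1}{583} \cdot 153 = -372007 - \frac{1836}{583} = - \frac{216881917}{583}$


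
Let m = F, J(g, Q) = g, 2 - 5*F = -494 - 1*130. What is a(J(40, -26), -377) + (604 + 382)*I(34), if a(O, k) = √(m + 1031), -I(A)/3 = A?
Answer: -100572 + √28905/5 ≈ -1.0054e+5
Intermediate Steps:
F = 626/5 (F = ⅖ - (-494 - 1*130)/5 = ⅖ - (-494 - 130)/5 = ⅖ - ⅕*(-624) = ⅖ + 624/5 = 626/5 ≈ 125.20)
m = 626/5 ≈ 125.20
I(A) = -3*A
a(O, k) = √28905/5 (a(O, k) = √(626/5 + 1031) = √(5781/5) = √28905/5)
a(J(40, -26), -377) + (604 + 382)*I(34) = √28905/5 + (604 + 382)*(-3*34) = √28905/5 + 986*(-102) = √28905/5 - 100572 = -100572 + √28905/5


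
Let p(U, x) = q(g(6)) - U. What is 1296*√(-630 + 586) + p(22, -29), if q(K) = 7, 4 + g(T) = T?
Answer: -15 + 2592*I*√11 ≈ -15.0 + 8596.7*I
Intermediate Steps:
g(T) = -4 + T
p(U, x) = 7 - U
1296*√(-630 + 586) + p(22, -29) = 1296*√(-630 + 586) + (7 - 1*22) = 1296*√(-44) + (7 - 22) = 1296*(2*I*√11) - 15 = 2592*I*√11 - 15 = -15 + 2592*I*√11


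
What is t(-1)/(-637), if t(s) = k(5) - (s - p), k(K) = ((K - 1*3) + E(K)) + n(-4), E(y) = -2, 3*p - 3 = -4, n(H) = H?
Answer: 10/1911 ≈ 0.0052329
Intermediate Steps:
p = -⅓ (p = 1 + (⅓)*(-4) = 1 - 4/3 = -⅓ ≈ -0.33333)
k(K) = -9 + K (k(K) = ((K - 1*3) - 2) - 4 = ((K - 3) - 2) - 4 = ((-3 + K) - 2) - 4 = (-5 + K) - 4 = -9 + K)
t(s) = -13/3 - s (t(s) = (-9 + 5) - (s - 1*(-⅓)) = -4 - (s + ⅓) = -4 - (⅓ + s) = -4 + (-⅓ - s) = -13/3 - s)
t(-1)/(-637) = (-13/3 - 1*(-1))/(-637) = (-13/3 + 1)*(-1/637) = -10/3*(-1/637) = 10/1911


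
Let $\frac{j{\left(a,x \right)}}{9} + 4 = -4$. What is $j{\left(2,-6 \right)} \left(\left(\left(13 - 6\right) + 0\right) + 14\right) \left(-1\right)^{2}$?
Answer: $-1512$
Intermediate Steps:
$j{\left(a,x \right)} = -72$ ($j{\left(a,x \right)} = -36 + 9 \left(-4\right) = -36 - 36 = -72$)
$j{\left(2,-6 \right)} \left(\left(\left(13 - 6\right) + 0\right) + 14\right) \left(-1\right)^{2} = - 72 \left(\left(\left(13 - 6\right) + 0\right) + 14\right) \left(-1\right)^{2} = - 72 \left(\left(7 + 0\right) + 14\right) 1 = - 72 \left(7 + 14\right) 1 = \left(-72\right) 21 \cdot 1 = \left(-1512\right) 1 = -1512$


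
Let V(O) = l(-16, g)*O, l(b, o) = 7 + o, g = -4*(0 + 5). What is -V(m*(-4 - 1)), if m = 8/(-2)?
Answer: 260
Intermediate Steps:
g = -20 (g = -4*5 = -20)
m = -4 (m = 8*(-1/2) = -4)
V(O) = -13*O (V(O) = (7 - 20)*O = -13*O)
-V(m*(-4 - 1)) = -(-13)*(-4*(-4 - 1)) = -(-13)*(-4*(-5)) = -(-13)*20 = -1*(-260) = 260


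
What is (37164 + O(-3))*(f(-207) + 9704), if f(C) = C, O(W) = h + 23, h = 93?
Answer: 354048160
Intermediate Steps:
O(W) = 116 (O(W) = 93 + 23 = 116)
(37164 + O(-3))*(f(-207) + 9704) = (37164 + 116)*(-207 + 9704) = 37280*9497 = 354048160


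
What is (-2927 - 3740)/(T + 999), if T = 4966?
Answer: -6667/5965 ≈ -1.1177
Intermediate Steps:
(-2927 - 3740)/(T + 999) = (-2927 - 3740)/(4966 + 999) = -6667/5965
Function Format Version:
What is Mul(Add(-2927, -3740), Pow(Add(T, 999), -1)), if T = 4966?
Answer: Rational(-6667, 5965) ≈ -1.1177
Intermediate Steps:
Mul(Add(-2927, -3740), Pow(Add(T, 999), -1)) = Mul(Add(-2927, -3740), Pow(Add(4966, 999), -1)) = Mul(-6667, Pow(5965, -1)) = Mul(-6667, Rational(1, 5965)) = Rational(-6667, 5965)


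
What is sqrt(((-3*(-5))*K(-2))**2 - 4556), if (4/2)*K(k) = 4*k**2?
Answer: 2*sqrt(2461) ≈ 99.217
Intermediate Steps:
K(k) = 2*k**2 (K(k) = (4*k**2)/2 = 2*k**2)
sqrt(((-3*(-5))*K(-2))**2 - 4556) = sqrt(((-3*(-5))*(2*(-2)**2))**2 - 4556) = sqrt((15*(2*4))**2 - 4556) = sqrt((15*8)**2 - 4556) = sqrt(120**2 - 4556) = sqrt(14400 - 4556) = sqrt(9844) = 2*sqrt(2461)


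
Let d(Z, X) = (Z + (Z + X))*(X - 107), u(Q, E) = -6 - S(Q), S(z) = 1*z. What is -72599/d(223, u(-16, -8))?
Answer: 3821/2328 ≈ 1.6413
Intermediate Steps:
S(z) = z
u(Q, E) = -6 - Q
d(Z, X) = (-107 + X)*(X + 2*Z) (d(Z, X) = (Z + (X + Z))*(-107 + X) = (X + 2*Z)*(-107 + X) = (-107 + X)*(X + 2*Z))
-72599/d(223, u(-16, -8)) = -72599/((-6 - 1*(-16))² - 214*223 - 107*(-6 - 1*(-16)) + 2*(-6 - 1*(-16))*223) = -72599/((-6 + 16)² - 47722 - 107*(-6 + 16) + 2*(-6 + 16)*223) = -72599/(10² - 47722 - 107*10 + 2*10*223) = -72599/(100 - 47722 - 1070 + 4460) = -72599/(-44232) = -72599*(-1/44232) = 3821/2328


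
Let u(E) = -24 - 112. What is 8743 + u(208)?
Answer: 8607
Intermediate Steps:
u(E) = -136
8743 + u(208) = 8743 - 136 = 8607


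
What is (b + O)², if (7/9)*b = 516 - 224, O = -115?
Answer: 3323329/49 ≈ 67823.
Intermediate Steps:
b = 2628/7 (b = 9*(516 - 224)/7 = (9/7)*292 = 2628/7 ≈ 375.43)
(b + O)² = (2628/7 - 115)² = (1823/7)² = 3323329/49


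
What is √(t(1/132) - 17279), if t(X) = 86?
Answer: I*√17193 ≈ 131.12*I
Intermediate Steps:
√(t(1/132) - 17279) = √(86 - 17279) = √(-17193) = I*√17193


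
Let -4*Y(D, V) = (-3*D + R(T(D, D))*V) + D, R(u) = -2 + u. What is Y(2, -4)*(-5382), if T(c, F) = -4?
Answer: 26910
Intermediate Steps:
Y(D, V) = D/2 + 3*V/2 (Y(D, V) = -((-3*D + (-2 - 4)*V) + D)/4 = -((-3*D - 6*V) + D)/4 = -((-6*V - 3*D) + D)/4 = -(-6*V - 2*D)/4 = D/2 + 3*V/2)
Y(2, -4)*(-5382) = ((½)*2 + (3/2)*(-4))*(-5382) = (1 - 6)*(-5382) = -5*(-5382) = 26910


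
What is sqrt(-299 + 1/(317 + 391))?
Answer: I*sqrt(37469307)/354 ≈ 17.292*I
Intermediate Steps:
sqrt(-299 + 1/(317 + 391)) = sqrt(-299 + 1/708) = sqrt(-211691/708) = I*sqrt(37469307)/354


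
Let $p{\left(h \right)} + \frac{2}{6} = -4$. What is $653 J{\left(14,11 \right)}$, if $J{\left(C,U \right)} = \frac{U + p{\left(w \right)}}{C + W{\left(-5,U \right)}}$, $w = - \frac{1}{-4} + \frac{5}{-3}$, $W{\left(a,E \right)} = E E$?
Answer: $\frac{2612}{81} \approx 32.247$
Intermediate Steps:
$W{\left(a,E \right)} = E^{2}$
$w = - \frac{17}{12}$ ($w = \left(-1\right) \left(- \frac{1}{4}\right) + 5 \left(- \frac{1}{3}\right) = \frac{1}{4} - \frac{5}{3} = - \frac{17}{12} \approx -1.4167$)
$p{\left(h \right)} = - \frac{13}{3}$ ($p{\left(h \right)} = - \frac{1}{3} - 4 = - \frac{13}{3}$)
$J{\left(C,U \right)} = \frac{- \frac{13}{3} + U}{C + U^{2}}$ ($J{\left(C,U \right)} = \frac{U - \frac{13}{3}}{C + U^{2}} = \frac{- \frac{13}{3} + U}{C + U^{2}}$)
$653 J{\left(14,11 \right)} = 653 \frac{- \frac{13}{3} + 11}{14 + 11^{2}} = 653 \frac{1}{14 + 121} \cdot \frac{20}{3} = 653 \cdot \frac{1}{135} \cdot \frac{20}{3} = 653 \cdot \frac{4}{81} = \frac{2612}{81}$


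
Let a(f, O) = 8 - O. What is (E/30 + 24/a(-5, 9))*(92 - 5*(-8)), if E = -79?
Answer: -17578/5 ≈ -3515.6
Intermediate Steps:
(E/30 + 24/a(-5, 9))*(92 - 5*(-8)) = (-79/30 + 24/(8 - 1*9))*(92 - 5*(-8)) = (-79*1/30 + 24/(8 - 9))*(92 + 40) = (-79/30 + 24/(-1))*132 = (-79/30 + 24*(-1))*132 = (-79/30 - 24)*132 = -799/30*132 = -17578/5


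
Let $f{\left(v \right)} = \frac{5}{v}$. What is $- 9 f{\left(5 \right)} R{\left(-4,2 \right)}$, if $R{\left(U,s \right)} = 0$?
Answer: $0$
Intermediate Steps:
$- 9 f{\left(5 \right)} R{\left(-4,2 \right)} = - 9 \cdot \frac{5}{5} \cdot 0 = - 9 \cdot 5 \cdot \frac{1}{5} \cdot 0 = \left(-9\right) 1 \cdot 0 = \left(-9\right) 0 = 0$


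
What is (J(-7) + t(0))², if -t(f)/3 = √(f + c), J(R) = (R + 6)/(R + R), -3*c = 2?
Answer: (1 - 14*I*√6)²/196 ≈ -5.9949 - 0.34993*I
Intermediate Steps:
c = -⅔ (c = -⅓*2 = -⅔ ≈ -0.66667)
J(R) = (6 + R)/(2*R) (J(R) = (6 + R)/((2*R)) = (6 + R)*(1/(2*R)) = (6 + R)/(2*R))
t(f) = -3*√(-⅔ + f) (t(f) = -3*√(f - ⅔) = -3*√(-⅔ + f))
(J(-7) + t(0))² = ((½)*(6 - 7)/(-7) - √(-6 + 9*0))² = ((½)*(-⅐)*(-1) - √(-6 + 0))² = (1/14 - √(-6))² = (1/14 - I*√6)²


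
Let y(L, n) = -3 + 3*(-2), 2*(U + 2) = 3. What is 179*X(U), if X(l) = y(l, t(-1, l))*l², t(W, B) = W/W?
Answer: -1611/4 ≈ -402.75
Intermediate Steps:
U = -½ (U = -2 + (½)*3 = -2 + 3/2 = -½ ≈ -0.50000)
t(W, B) = 1
y(L, n) = -9 (y(L, n) = -3 - 6 = -9)
X(l) = -9*l²
179*X(U) = 179*(-9*(-½)²) = 179*(-9*¼) = 179*(-9/4) = -1611/4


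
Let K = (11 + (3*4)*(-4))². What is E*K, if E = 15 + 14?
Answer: 39701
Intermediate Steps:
K = 1369 (K = (11 + 12*(-4))² = (11 - 48)² = (-37)² = 1369)
E = 29
E*K = 29*1369 = 39701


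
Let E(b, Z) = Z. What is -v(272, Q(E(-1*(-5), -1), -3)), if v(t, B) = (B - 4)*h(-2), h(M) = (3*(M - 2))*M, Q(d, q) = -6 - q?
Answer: 168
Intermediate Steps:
h(M) = M*(-6 + 3*M) (h(M) = (3*(-2 + M))*M = (-6 + 3*M)*M = M*(-6 + 3*M))
v(t, B) = -96 + 24*B (v(t, B) = (B - 4)*(3*(-2)*(-2 - 2)) = (-4 + B)*(3*(-2)*(-4)) = (-4 + B)*24 = -96 + 24*B)
-v(272, Q(E(-1*(-5), -1), -3)) = -(-96 + 24*(-6 - 1*(-3))) = -(-96 + 24*(-6 + 3)) = -(-96 + 24*(-3)) = -(-96 - 72) = -1*(-168) = 168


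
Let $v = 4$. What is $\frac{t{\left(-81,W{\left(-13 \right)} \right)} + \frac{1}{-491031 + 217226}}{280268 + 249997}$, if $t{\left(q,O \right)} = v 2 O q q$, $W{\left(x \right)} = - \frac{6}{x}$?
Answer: $\frac{86228861027}{1887459708225} \approx 0.045685$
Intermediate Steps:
$t{\left(q,O \right)} = 8 O q^{2}$ ($t{\left(q,O \right)} = 4 \cdot 2 O q q = 8 O q q = 8 O q^{2}$)
$\frac{t{\left(-81,W{\left(-13 \right)} \right)} + \frac{1}{-491031 + 217226}}{280268 + 249997} = \frac{8 \left(- \frac{6}{-13}\right) \left(-81\right)^{2} + \frac{1}{-491031 + 217226}}{280268 + 249997} = \frac{8 \left(\left(-6\right) \left(- \frac{1}{13}\right)\right) 6561 + \frac{1}{-273805}}{530265} = \left(8 \cdot \frac{6}{13} \cdot 6561 - \frac{1}{273805}\right) \frac{1}{530265} = \left(\frac{314928}{13} - \frac{1}{273805}\right) \frac{1}{530265} = \frac{86228861027}{3559465} \cdot \frac{1}{530265} = \frac{86228861027}{1887459708225}$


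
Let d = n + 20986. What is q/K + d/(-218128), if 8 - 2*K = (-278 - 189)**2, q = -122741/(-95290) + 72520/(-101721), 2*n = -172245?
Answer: 137686869378516086069/461091583826851305120 ≈ 0.29861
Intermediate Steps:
n = -172245/2 (n = (1/2)*(-172245) = -172245/2 ≈ -86123.)
q = 5574906461/9692994090 (q = -122741*(-1/95290) + 72520*(-1/101721) = 122741/95290 - 72520/101721 = 5574906461/9692994090 ≈ 0.57515)
K = -218081/2 (K = 4 - (-278 - 189)**2/2 = 4 - 1/2*(-467)**2 = 4 - 1/2*218089 = 4 - 218089/2 = -218081/2 ≈ -1.0904e+5)
d = -130273/2 (d = -172245/2 + 20986 = -130273/2 ≈ -65137.)
q/K + d/(-218128) = 5574906461/(9692994090*(-218081/2)) - 130273/2/(-218128) = (5574906461/9692994090)*(-2/218081) - 130273/2*(-1/218128) = -5574906461/1056928922070645 + 130273/436256 = 137686869378516086069/461091583826851305120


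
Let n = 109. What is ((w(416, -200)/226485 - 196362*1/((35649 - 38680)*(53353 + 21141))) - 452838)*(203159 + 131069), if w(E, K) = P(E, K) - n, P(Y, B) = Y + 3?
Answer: -110569240586398243179044/730547796447 ≈ -1.5135e+11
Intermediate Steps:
P(Y, B) = 3 + Y
w(E, K) = -106 + E (w(E, K) = (3 + E) - 1*109 = (3 + E) - 109 = -106 + E)
((w(416, -200)/226485 - 196362*1/((35649 - 38680)*(53353 + 21141))) - 452838)*(203159 + 131069) = (((-106 + 416)/226485 - 196362*1/((35649 - 38680)*(53353 + 21141))) - 452838)*(203159 + 131069) = ((310*(1/226485) - 196362/(74494*(-3031))) - 452838)*334228 = ((62/45297 - 196362/(-225791314)) - 452838)*334228 = ((62/45297 - 196362*(-1/225791314)) - 452838)*334228 = ((62/45297 + 98181/112895657) - 452838)*334228 = (1635262213/730547796447 - 452838)*334228 = -330819801412204373/730547796447*334228 = -110569240586398243179044/730547796447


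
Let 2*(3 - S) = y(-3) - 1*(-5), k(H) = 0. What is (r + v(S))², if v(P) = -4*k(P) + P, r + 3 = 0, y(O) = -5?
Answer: 0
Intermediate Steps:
r = -3 (r = -3 + 0 = -3)
S = 3 (S = 3 - (-5 - 1*(-5))/2 = 3 - (-5 + 5)/2 = 3 - ½*0 = 3 + 0 = 3)
v(P) = P (v(P) = -4*0 + P = 0 + P = P)
(r + v(S))² = (-3 + 3)² = 0² = 0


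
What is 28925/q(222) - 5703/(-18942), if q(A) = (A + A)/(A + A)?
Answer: 182634351/6314 ≈ 28925.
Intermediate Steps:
q(A) = 1 (q(A) = (2*A)/((2*A)) = (2*A)*(1/(2*A)) = 1)
28925/q(222) - 5703/(-18942) = 28925/1 - 5703/(-18942) = 28925*1 - 5703*(-1/18942) = 28925 + 1901/6314 = 182634351/6314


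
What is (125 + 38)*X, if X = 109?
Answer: 17767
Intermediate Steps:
(125 + 38)*X = (125 + 38)*109 = 163*109 = 17767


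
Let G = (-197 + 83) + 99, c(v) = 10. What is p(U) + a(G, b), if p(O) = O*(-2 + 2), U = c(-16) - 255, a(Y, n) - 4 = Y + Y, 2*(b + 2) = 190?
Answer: -26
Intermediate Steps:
b = 93 (b = -2 + (1/2)*190 = -2 + 95 = 93)
G = -15 (G = -114 + 99 = -15)
a(Y, n) = 4 + 2*Y (a(Y, n) = 4 + (Y + Y) = 4 + 2*Y)
U = -245 (U = 10 - 255 = -245)
p(O) = 0 (p(O) = O*0 = 0)
p(U) + a(G, b) = 0 + (4 + 2*(-15)) = 0 + (4 - 30) = 0 - 26 = -26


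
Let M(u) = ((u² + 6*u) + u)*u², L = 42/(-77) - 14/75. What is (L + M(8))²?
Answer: 40137242476816/680625 ≈ 5.8971e+7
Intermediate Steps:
L = -604/825 (L = 42*(-1/77) - 14*1/75 = -6/11 - 14/75 = -604/825 ≈ -0.73212)
M(u) = u²*(u² + 7*u) (M(u) = (u² + 7*u)*u² = u²*(u² + 7*u))
(L + M(8))² = (-604/825 + 8³*(7 + 8))² = (-604/825 + 512*15)² = (-604/825 + 7680)² = (6335396/825)² = 40137242476816/680625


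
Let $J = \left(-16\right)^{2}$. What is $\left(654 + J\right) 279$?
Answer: $253890$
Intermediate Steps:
$J = 256$
$\left(654 + J\right) 279 = \left(654 + 256\right) 279 = 910 \cdot 279 = 253890$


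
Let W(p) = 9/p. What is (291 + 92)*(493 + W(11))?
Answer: 2080456/11 ≈ 1.8913e+5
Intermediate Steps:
(291 + 92)*(493 + W(11)) = (291 + 92)*(493 + 9/11) = 383*(493 + 9*(1/11)) = 383*(493 + 9/11) = 383*(5432/11) = 2080456/11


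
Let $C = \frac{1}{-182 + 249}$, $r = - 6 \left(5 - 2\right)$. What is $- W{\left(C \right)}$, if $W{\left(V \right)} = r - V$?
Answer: $\frac{1207}{67} \approx 18.015$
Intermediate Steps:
$r = -18$ ($r = \left(-6\right) 3 = -18$)
$C = \frac{1}{67} \approx 0.014925$
$W{\left(V \right)} = -18 - V$
$- W{\left(C \right)} = - (-18 - \frac{1}{67}) = \left(-1\right) \left(- \frac{1207}{67}\right) = \frac{1207}{67}$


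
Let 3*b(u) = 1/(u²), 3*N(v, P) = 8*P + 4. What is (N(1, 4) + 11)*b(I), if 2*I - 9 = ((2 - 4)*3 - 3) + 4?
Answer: 23/12 ≈ 1.9167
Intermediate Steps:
N(v, P) = 4/3 + 8*P/3 (N(v, P) = (8*P + 4)/3 = (4 + 8*P)/3 = 4/3 + 8*P/3)
I = 2 (I = 9/2 + (((2 - 4)*3 - 3) + 4)/2 = 9/2 + ((-2*3 - 3) + 4)/2 = 9/2 + ((-6 - 3) + 4)/2 = 9/2 + (-9 + 4)/2 = 9/2 + (½)*(-5) = 9/2 - 5/2 = 2)
b(u) = 1/(3*u²) (b(u) = 1/(3*(u²)) = 1/(3*u²))
(N(1, 4) + 11)*b(I) = ((4/3 + (8/3)*4) + 11)*((⅓)/2²) = ((4/3 + 32/3) + 11)*((⅓)*(¼)) = (12 + 11)*(1/12) = 23*(1/12) = 23/12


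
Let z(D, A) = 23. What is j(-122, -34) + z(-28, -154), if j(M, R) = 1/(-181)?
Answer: 4162/181 ≈ 22.994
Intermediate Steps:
j(M, R) = -1/181
j(-122, -34) + z(-28, -154) = -1/181 + 23 = 4162/181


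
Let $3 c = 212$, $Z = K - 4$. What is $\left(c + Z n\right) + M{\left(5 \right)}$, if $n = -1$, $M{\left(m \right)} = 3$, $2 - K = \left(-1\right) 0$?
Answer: $\frac{227}{3} \approx 75.667$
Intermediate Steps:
$K = 2$ ($K = 2 - \left(-1\right) 0 = 2 - 0 = 2 + 0 = 2$)
$Z = -2$ ($Z = 2 - 4 = -2$)
$c = \frac{212}{3}$ ($c = \frac{1}{3} \cdot 212 = \frac{212}{3} \approx 70.667$)
$\left(c + Z n\right) + M{\left(5 \right)} = \left(\frac{212}{3} - -2\right) + 3 = \left(\frac{212}{3} + 2\right) + 3 = \frac{218}{3} + 3 = \frac{227}{3}$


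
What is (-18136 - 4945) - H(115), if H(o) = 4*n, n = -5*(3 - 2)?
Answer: -23061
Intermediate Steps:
n = -5 (n = -5*1 = -5)
H(o) = -20 (H(o) = 4*(-5) = -20)
(-18136 - 4945) - H(115) = (-18136 - 4945) - 1*(-20) = -23081 + 20 = -23061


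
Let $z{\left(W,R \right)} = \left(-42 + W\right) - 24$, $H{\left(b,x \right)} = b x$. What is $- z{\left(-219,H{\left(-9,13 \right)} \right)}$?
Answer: $285$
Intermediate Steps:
$z{\left(W,R \right)} = -66 + W$
$- z{\left(-219,H{\left(-9,13 \right)} \right)} = - (-66 - 219) = \left(-1\right) \left(-285\right) = 285$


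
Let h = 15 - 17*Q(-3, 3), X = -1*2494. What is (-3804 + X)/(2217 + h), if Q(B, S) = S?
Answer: -6298/2181 ≈ -2.8877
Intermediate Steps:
X = -2494
h = -36 (h = 15 - 17*3 = 15 - 51 = -36)
(-3804 + X)/(2217 + h) = (-3804 - 2494)/(2217 - 36) = -6298/2181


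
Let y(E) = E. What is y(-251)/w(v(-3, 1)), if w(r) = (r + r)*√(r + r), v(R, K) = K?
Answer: -251*√2/4 ≈ -88.742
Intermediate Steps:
w(r) = 2*√2*r^(3/2) (w(r) = (2*r)*√(2*r) = (2*r)*(√2*√r) = 2*√2*r^(3/2))
y(-251)/w(v(-3, 1)) = -251*√2/4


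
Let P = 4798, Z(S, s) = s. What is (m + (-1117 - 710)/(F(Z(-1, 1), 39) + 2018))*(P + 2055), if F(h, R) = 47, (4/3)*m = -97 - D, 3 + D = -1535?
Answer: 8732373573/1180 ≈ 7.4003e+6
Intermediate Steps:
D = -1538 (D = -3 - 1535 = -1538)
m = 4323/4 (m = 3*(-97 - 1*(-1538))/4 = 3*(-97 + 1538)/4 = (¾)*1441 = 4323/4 ≈ 1080.8)
(m + (-1117 - 710)/(F(Z(-1, 1), 39) + 2018))*(P + 2055) = (4323/4 + (-1117 - 710)/(47 + 2018))*(4798 + 2055) = (4323/4 - 1827/2065)*6853 = (4323/4 - 1827*1/2065)*6853 = (4323/4 - 261/295)*6853 = (1274241/1180)*6853 = 8732373573/1180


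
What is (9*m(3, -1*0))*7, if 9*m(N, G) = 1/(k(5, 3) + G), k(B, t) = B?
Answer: 7/5 ≈ 1.4000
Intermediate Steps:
m(N, G) = 1/(9*(5 + G))
(9*m(3, -1*0))*7 = (9*(1/(9*(5 - 1*0))))*7 = (9*(1/(9*(5 + 0))))*7 = (9*((⅑)/5))*7 = (9*((⅑)*(⅕)))*7 = (9*(1/45))*7 = (⅕)*7 = 7/5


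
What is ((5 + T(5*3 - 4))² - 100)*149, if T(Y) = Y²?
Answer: 2350624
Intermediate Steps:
((5 + T(5*3 - 4))² - 100)*149 = ((5 + (5*3 - 4)²)² - 100)*149 = ((5 + (15 - 4)²)² - 100)*149 = ((5 + 11²)² - 100)*149 = ((5 + 121)² - 100)*149 = (126² - 100)*149 = (15876 - 100)*149 = 15776*149 = 2350624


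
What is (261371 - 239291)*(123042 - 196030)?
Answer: -1611575040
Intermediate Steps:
(261371 - 239291)*(123042 - 196030) = 22080*(-72988) = -1611575040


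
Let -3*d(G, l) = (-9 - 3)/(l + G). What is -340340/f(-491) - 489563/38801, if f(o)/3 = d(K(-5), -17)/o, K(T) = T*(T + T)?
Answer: 17830769552522/38801 ≈ 4.5954e+8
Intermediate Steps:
K(T) = 2*T² (K(T) = T*(2*T) = 2*T²)
d(G, l) = 4/(G + l) (d(G, l) = -(-9 - 3)/(3*(l + G)) = -(-4)/(G + l) = 4/(G + l))
f(o) = 4/(11*o) (f(o) = 3*((4/(2*(-5)² - 17))/o) = 3*((4/(2*25 - 17))/o) = 3*((4/(50 - 17))/o) = 3*((4/33)/o) = 3*((4*(1/33))/o) = 3*(4/(33*o)) = 4/(11*o))
-340340/f(-491) - 489563/38801 = -340340/((4/11)/(-491)) - 489563/38801 = -340340/((4/11)*(-1/491)) - 489563*1/38801 = -340340/(-4/5401) - 489563/38801 = -340340*(-5401/4) - 489563/38801 = 459544085 - 489563/38801 = 17830769552522/38801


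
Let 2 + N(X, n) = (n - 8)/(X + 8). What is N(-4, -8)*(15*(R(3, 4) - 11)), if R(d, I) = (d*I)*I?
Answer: -3330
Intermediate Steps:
R(d, I) = d*I² (R(d, I) = (I*d)*I = d*I²)
N(X, n) = -2 + (-8 + n)/(8 + X) (N(X, n) = -2 + (n - 8)/(X + 8) = -2 + (-8 + n)/(8 + X))
N(-4, -8)*(15*(R(3, 4) - 11)) = ((-24 - 8 - 2*(-4))/(8 - 4))*(15*(3*4² - 11)) = ((-24 - 8 + 8)/4)*(15*(3*16 - 11)) = ((¼)*(-24))*(15*(48 - 11)) = -90*37 = -6*555 = -3330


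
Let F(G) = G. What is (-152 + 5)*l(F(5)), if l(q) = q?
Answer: -735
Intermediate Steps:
(-152 + 5)*l(F(5)) = (-152 + 5)*5 = -147*5 = -735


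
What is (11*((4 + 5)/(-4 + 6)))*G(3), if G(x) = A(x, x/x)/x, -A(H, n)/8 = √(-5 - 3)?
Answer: -264*I*√2 ≈ -373.35*I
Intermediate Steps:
A(H, n) = -16*I*√2 (A(H, n) = -8*√(-5 - 3) = -16*I*√2)
G(x) = -16*I*√2/x (G(x) = (-16*I*√2)/x = -16*I*√2/x)
(11*((4 + 5)/(-4 + 6)))*G(3) = (11*((4 + 5)/(-4 + 6)))*(-16*I*√2/3) = (11*(9/2))*(-16*I*√2*⅓) = (11*(9*(½)))*(-16*I*√2/3) = (11*(9/2))*(-16*I*√2/3) = 99*(-16*I*√2/3)/2 = -264*I*√2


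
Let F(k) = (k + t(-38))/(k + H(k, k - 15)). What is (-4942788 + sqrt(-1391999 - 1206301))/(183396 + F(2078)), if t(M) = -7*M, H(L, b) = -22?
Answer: -1270296516/47133065 + 1542*I*sqrt(2887)/9426613 ≈ -26.951 + 0.0087893*I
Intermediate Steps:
F(k) = (266 + k)/(-22 + k) (F(k) = (k - 7*(-38))/(k - 22) = (k + 266)/(-22 + k) = (266 + k)/(-22 + k))
(-4942788 + sqrt(-1391999 - 1206301))/(183396 + F(2078)) = (-4942788 + sqrt(-1391999 - 1206301))/(183396 + (266 + 2078)/(-22 + 2078)) = (-4942788 + sqrt(-2598300))/(183396 + 2344/2056) = (-4942788 + 30*I*sqrt(2887))/(183396 + (1/2056)*2344) = (-4942788 + 30*I*sqrt(2887))/(183396 + 293/257) = (-4942788 + 30*I*sqrt(2887))/(47133065/257) = (-4942788 + 30*I*sqrt(2887))*(257/47133065) = -1270296516/47133065 + 1542*I*sqrt(2887)/9426613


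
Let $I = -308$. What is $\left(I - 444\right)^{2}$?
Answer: $565504$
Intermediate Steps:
$\left(I - 444\right)^{2} = \left(-308 - 444\right)^{2} = \left(-752\right)^{2} = 565504$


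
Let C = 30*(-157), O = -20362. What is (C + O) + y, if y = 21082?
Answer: -3990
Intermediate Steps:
C = -4710
(C + O) + y = (-4710 - 20362) + 21082 = -25072 + 21082 = -3990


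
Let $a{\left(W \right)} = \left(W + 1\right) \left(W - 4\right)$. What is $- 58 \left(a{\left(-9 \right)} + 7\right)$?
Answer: $-6438$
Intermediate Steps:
$a{\left(W \right)} = \left(1 + W\right) \left(-4 + W\right)$
$- 58 \left(a{\left(-9 \right)} + 7\right) = - 58 \left(\left(-4 + \left(-9\right)^{2} - -27\right) + 7\right) = - 58 \left(\left(-4 + 81 + 27\right) + 7\right) = - 58 \left(104 + 7\right) = \left(-58\right) 111 = -6438$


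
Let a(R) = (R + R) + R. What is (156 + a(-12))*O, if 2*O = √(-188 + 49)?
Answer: 60*I*√139 ≈ 707.39*I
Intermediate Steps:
O = I*√139/2 (O = √(-188 + 49)/2 = √(-139)/2 = (I*√139)/2 = I*√139/2 ≈ 5.8949*I)
a(R) = 3*R (a(R) = 2*R + R = 3*R)
(156 + a(-12))*O = (156 + 3*(-12))*(I*√139/2) = (156 - 36)*(I*√139/2) = 120*(I*√139/2) = 60*I*√139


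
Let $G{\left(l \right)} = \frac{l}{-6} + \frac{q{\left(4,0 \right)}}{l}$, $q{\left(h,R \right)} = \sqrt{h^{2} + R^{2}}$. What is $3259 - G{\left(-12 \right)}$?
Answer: $\frac{9772}{3} \approx 3257.3$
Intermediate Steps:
$q{\left(h,R \right)} = \sqrt{R^{2} + h^{2}}$
$G{\left(l \right)} = \frac{4}{l} - \frac{l}{6}$ ($G{\left(l \right)} = \frac{l}{-6} + \frac{\sqrt{0^{2} + 4^{2}}}{l} = l \left(- \frac{1}{6}\right) + \frac{\sqrt{0 + 16}}{l} = - \frac{l}{6} + \frac{\sqrt{16}}{l} = - \frac{l}{6} + \frac{4}{l} = \frac{4}{l} - \frac{l}{6}$)
$3259 - G{\left(-12 \right)} = 3259 - \left(\frac{4}{-12} - -2\right) = 3259 - \left(4 \left(- \frac{1}{12}\right) + 2\right) = 3259 - \left(- \frac{1}{3} + 2\right) = 3259 - \frac{5}{3} = \frac{9772}{3}$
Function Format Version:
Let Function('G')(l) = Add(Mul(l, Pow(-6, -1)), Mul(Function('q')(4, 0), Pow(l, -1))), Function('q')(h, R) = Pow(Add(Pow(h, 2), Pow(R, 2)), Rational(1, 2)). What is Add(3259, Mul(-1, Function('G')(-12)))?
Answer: Rational(9772, 3) ≈ 3257.3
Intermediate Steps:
Function('q')(h, R) = Pow(Add(Pow(R, 2), Pow(h, 2)), Rational(1, 2))
Function('G')(l) = Add(Mul(4, Pow(l, -1)), Mul(Rational(-1, 6), l)) (Function('G')(l) = Add(Mul(l, Pow(-6, -1)), Mul(Pow(Add(Pow(0, 2), Pow(4, 2)), Rational(1, 2)), Pow(l, -1))) = Add(Mul(l, Rational(-1, 6)), Mul(Pow(Add(0, 16), Rational(1, 2)), Pow(l, -1))) = Add(Mul(Rational(-1, 6), l), Mul(Pow(16, Rational(1, 2)), Pow(l, -1))) = Add(Mul(Rational(-1, 6), l), Mul(4, Pow(l, -1))) = Add(Mul(4, Pow(l, -1)), Mul(Rational(-1, 6), l)))
Add(3259, Mul(-1, Function('G')(-12))) = Add(3259, Mul(-1, Add(Mul(4, Pow(-12, -1)), Mul(Rational(-1, 6), -12)))) = Add(3259, Mul(-1, Add(Mul(4, Rational(-1, 12)), 2))) = Add(3259, Mul(-1, Add(Rational(-1, 3), 2))) = Add(3259, Mul(-1, Rational(5, 3))) = Add(3259, Rational(-5, 3)) = Rational(9772, 3)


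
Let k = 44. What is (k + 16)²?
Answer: 3600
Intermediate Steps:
(k + 16)² = (44 + 16)² = 60² = 3600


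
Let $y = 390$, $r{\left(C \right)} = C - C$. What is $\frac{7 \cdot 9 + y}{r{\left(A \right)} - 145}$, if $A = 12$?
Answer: $- \frac{453}{145} \approx -3.1241$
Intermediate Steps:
$r{\left(C \right)} = 0$
$\frac{7 \cdot 9 + y}{r{\left(A \right)} - 145} = \frac{7 \cdot 9 + 390}{0 - 145} = \frac{63 + 390}{-145} = 453 \left(- \frac{1}{145}\right) = - \frac{453}{145}$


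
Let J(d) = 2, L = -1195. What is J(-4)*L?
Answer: -2390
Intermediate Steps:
J(-4)*L = 2*(-1195) = -2390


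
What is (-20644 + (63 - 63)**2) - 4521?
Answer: -25165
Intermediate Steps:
(-20644 + (63 - 63)**2) - 4521 = (-20644 + 0**2) - 4521 = (-20644 + 0) - 4521 = -20644 - 4521 = -25165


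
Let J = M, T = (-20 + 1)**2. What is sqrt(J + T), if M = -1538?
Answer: I*sqrt(1177) ≈ 34.307*I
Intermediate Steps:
T = 361 (T = (-19)**2 = 361)
J = -1538
sqrt(J + T) = sqrt(-1538 + 361) = sqrt(-1177) = I*sqrt(1177)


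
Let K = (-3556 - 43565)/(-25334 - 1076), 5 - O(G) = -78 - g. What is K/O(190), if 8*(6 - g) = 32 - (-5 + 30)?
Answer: 452/22325 ≈ 0.020246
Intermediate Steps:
g = 41/8 (g = 6 - (32 - (-5 + 30))/8 = 6 - (32 - 1*25)/8 = 6 - (32 - 25)/8 = 6 - ⅛*7 = 6 - 7/8 = 41/8 ≈ 5.1250)
O(G) = 705/8 (O(G) = 5 - (-78 - 1*41/8) = 5 - (-78 - 41/8) = 5 - 1*(-665/8) = 5 + 665/8 = 705/8)
K = 339/190 (K = -47121/(-26410) = -47121*(-1/26410) = 339/190 ≈ 1.7842)
K/O(190) = 339/(190*(705/8)) = (339/190)*(8/705) = 452/22325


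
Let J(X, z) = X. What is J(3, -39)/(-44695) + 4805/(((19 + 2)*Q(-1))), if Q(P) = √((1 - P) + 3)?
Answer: -3/44695 + 961*√5/21 ≈ 102.33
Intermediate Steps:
Q(P) = √(4 - P)
J(3, -39)/(-44695) + 4805/(((19 + 2)*Q(-1))) = 3/(-44695) + 4805/(((19 + 2)*√(4 - 1*(-1)))) = 3*(-1/44695) + 4805/((21*√(4 + 1))) = -3/44695 + 4805/((21*√5)) = -3/44695 + 4805*(√5/105) = -3/44695 + 961*√5/21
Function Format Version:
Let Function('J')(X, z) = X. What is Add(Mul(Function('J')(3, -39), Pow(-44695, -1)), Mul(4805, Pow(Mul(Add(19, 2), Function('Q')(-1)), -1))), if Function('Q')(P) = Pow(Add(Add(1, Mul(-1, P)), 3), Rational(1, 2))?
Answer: Add(Rational(-3, 44695), Mul(Rational(961, 21), Pow(5, Rational(1, 2)))) ≈ 102.33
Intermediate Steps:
Function('Q')(P) = Pow(Add(4, Mul(-1, P)), Rational(1, 2))
Add(Mul(Function('J')(3, -39), Pow(-44695, -1)), Mul(4805, Pow(Mul(Add(19, 2), Function('Q')(-1)), -1))) = Add(Mul(3, Pow(-44695, -1)), Mul(4805, Pow(Mul(Add(19, 2), Pow(Add(4, Mul(-1, -1)), Rational(1, 2))), -1))) = Add(Mul(3, Rational(-1, 44695)), Mul(4805, Pow(Mul(21, Pow(Add(4, 1), Rational(1, 2))), -1))) = Add(Rational(-3, 44695), Mul(4805, Pow(Mul(21, Pow(5, Rational(1, 2))), -1))) = Add(Rational(-3, 44695), Mul(4805, Mul(Rational(1, 105), Pow(5, Rational(1, 2))))) = Add(Rational(-3, 44695), Mul(Rational(961, 21), Pow(5, Rational(1, 2))))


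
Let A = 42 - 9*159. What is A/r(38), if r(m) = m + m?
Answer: -1389/76 ≈ -18.276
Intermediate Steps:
r(m) = 2*m
A = -1389 (A = 42 - 1431 = -1389)
A/r(38) = -1389/(2*38) = -1389/76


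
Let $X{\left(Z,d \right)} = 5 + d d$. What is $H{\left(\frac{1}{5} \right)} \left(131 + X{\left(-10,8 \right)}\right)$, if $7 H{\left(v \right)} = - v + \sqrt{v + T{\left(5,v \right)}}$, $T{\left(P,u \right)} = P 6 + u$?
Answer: $- \frac{40}{7} + \frac{80 \sqrt{190}}{7} \approx 151.82$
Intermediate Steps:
$X{\left(Z,d \right)} = 5 + d^{2}$
$T{\left(P,u \right)} = u + 6 P$ ($T{\left(P,u \right)} = 6 P + u = u + 6 P$)
$H{\left(v \right)} = - \frac{v}{7} + \frac{\sqrt{30 + 2 v}}{7}$ ($H{\left(v \right)} = \frac{- v + \sqrt{v + \left(v + 6 \cdot 5\right)}}{7} = \frac{- v + \sqrt{v + \left(v + 30\right)}}{7} = \frac{- v + \sqrt{v + \left(30 + v\right)}}{7} = \frac{- v + \sqrt{30 + 2 v}}{7} = \frac{\sqrt{30 + 2 v} - v}{7} = - \frac{v}{7} + \frac{\sqrt{30 + 2 v}}{7}$)
$H{\left(\frac{1}{5} \right)} \left(131 + X{\left(-10,8 \right)}\right) = \left(- \frac{1}{7 \cdot 5} + \frac{\sqrt{30 + \frac{2}{5}}}{7}\right) \left(131 + \left(5 + 8^{2}\right)\right) = \left(\left(- \frac{1}{7}\right) \frac{1}{5} + \frac{\sqrt{30 + 2 \cdot \frac{1}{5}}}{7}\right) \left(131 + \left(5 + 64\right)\right) = \left(- \frac{1}{35} + \frac{\sqrt{30 + \frac{2}{5}}}{7}\right) \left(131 + 69\right) = \left(- \frac{1}{35} + \frac{\sqrt{\frac{152}{5}}}{7}\right) 200 = \left(- \frac{1}{35} + \frac{\frac{2}{5} \sqrt{190}}{7}\right) 200 = \left(- \frac{1}{35} + \frac{2 \sqrt{190}}{35}\right) 200 = - \frac{40}{7} + \frac{80 \sqrt{190}}{7}$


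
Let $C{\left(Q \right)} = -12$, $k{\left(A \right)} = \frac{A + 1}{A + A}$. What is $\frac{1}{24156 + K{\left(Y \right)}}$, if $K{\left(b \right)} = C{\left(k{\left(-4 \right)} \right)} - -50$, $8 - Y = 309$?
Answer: $\frac{1}{24194} \approx 4.1333 \cdot 10^{-5}$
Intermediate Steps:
$Y = -301$ ($Y = 8 - 309 = -301$)
$k{\left(A \right)} = \frac{1 + A}{2 A}$
$K{\left(b \right)} = 38$ ($K{\left(b \right)} = -12 - -50 = -12 + 50 = 38$)
$\frac{1}{24156 + K{\left(Y \right)}} = \frac{1}{24156 + 38} = \frac{1}{24194}$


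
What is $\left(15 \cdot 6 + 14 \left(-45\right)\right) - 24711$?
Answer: $-25251$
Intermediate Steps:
$\left(15 \cdot 6 + 14 \left(-45\right)\right) - 24711 = \left(90 - 630\right) - 24711 = -540 - 24711 = -25251$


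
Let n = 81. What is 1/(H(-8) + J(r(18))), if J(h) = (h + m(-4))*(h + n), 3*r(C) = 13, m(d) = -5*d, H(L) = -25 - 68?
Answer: 9/17851 ≈ 0.00050417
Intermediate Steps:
H(L) = -93
r(C) = 13/3 (r(C) = (⅓)*13 = 13/3)
J(h) = (20 + h)*(81 + h) (J(h) = (h - 5*(-4))*(h + 81) = (h + 20)*(81 + h) = (20 + h)*(81 + h))
1/(H(-8) + J(r(18))) = 1/(-93 + (1620 + (13/3)² + 101*(13/3))) = 1/(-93 + (1620 + 169/9 + 1313/3)) = 1/(-93 + 18688/9) = 1/(17851/9) = 9/17851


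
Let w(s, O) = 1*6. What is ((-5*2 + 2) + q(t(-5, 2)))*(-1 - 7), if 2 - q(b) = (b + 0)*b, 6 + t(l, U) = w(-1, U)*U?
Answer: 336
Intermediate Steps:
w(s, O) = 6
t(l, U) = -6 + 6*U
q(b) = 2 - b² (q(b) = 2 - (b + 0)*b = 2 - b*b = 2 - b²)
((-5*2 + 2) + q(t(-5, 2)))*(-1 - 7) = ((-5*2 + 2) + (2 - (-6 + 6*2)²))*(-1 - 7) = ((-10 + 2) + (2 - (-6 + 12)²))*(-8) = (-8 + (2 - 1*6²))*(-8) = (-8 + (2 - 1*36))*(-8) = (-8 + (2 - 36))*(-8) = (-8 - 34)*(-8) = -42*(-8) = 336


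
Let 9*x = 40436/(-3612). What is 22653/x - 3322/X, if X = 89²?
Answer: -1458297056549/80073389 ≈ -18212.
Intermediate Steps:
x = -10109/8127 (x = (40436/(-3612))/9 = (40436*(-1/3612))/9 = (⅑)*(-10109/903) = -10109/8127 ≈ -1.2439)
X = 7921
22653/x - 3322/X = 22653/(-10109/8127) - 3322/7921 = 22653*(-8127/10109) - 3322*1/7921 = -184100931/10109 - 3322/7921 = -1458297056549/80073389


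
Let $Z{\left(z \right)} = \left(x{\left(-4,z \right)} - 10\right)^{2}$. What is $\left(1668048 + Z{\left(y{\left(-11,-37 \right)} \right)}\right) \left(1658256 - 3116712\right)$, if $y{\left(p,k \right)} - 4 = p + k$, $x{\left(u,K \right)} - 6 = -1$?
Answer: $-2432811075288$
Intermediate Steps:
$x{\left(u,K \right)} = 5$ ($x{\left(u,K \right)} = 6 - 1 = 5$)
$y{\left(p,k \right)} = 4 + k + p$ ($y{\left(p,k \right)} = 4 + \left(p + k\right) = 4 + \left(k + p\right) = 4 + k + p$)
$Z{\left(z \right)} = 25$ ($Z{\left(z \right)} = \left(5 - 10\right)^{2} = \left(-5\right)^{2} = 25$)
$\left(1668048 + Z{\left(y{\left(-11,-37 \right)} \right)}\right) \left(1658256 - 3116712\right) = \left(1668048 + 25\right) \left(1658256 - 3116712\right) = 1668073 \left(-1458456\right) = -2432811075288$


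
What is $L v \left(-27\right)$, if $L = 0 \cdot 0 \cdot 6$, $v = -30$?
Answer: $0$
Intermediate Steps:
$L = 0$ ($L = 0 \cdot 6 = 0$)
$L v \left(-27\right) = 0 \left(-30\right) \left(-27\right) = 0 \left(-27\right) = 0$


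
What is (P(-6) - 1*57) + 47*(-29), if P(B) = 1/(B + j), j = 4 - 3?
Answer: -7101/5 ≈ -1420.2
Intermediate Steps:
j = 1
P(B) = 1/(1 + B) (P(B) = 1/(B + 1) = 1/(1 + B))
(P(-6) - 1*57) + 47*(-29) = (1/(1 - 6) - 1*57) + 47*(-29) = (1/(-5) - 57) - 1363 = (-1/5 - 57) - 1363 = -286/5 - 1363 = -7101/5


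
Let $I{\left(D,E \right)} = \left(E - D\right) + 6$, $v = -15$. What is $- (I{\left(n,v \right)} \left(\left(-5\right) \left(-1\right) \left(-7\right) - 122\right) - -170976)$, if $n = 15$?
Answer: $-174744$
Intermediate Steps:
$I{\left(D,E \right)} = 6 + E - D$
$- (I{\left(n,v \right)} \left(\left(-5\right) \left(-1\right) \left(-7\right) - 122\right) - -170976) = - (\left(6 - 15 - 15\right) \left(\left(-5\right) \left(-1\right) \left(-7\right) - 122\right) - -170976) = - (\left(6 - 15 - 15\right) \left(5 \left(-7\right) - 122\right) + 170976) = - (- 24 \left(-35 - 122\right) + 170976) = - (\left(-24\right) \left(-157\right) + 170976) = - (3768 + 170976) = \left(-1\right) 174744 = -174744$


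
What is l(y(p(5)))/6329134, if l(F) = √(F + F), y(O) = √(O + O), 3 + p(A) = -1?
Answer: 2^(¼)*√I/3164567 ≈ 2.6572e-7 + 2.6572e-7*I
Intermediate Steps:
p(A) = -4 (p(A) = -3 - 1 = -4)
y(O) = √2*√O (y(O) = √(2*O) = √2*√O)
l(F) = √2*√F (l(F) = √(2*F) = √2*√F)
l(y(p(5)))/6329134 = (√2*√(√2*√(-4)))/6329134 = (√2*√(√2*(2*I)))*(1/6329134) = (√2*√(2*I*√2))*(1/6329134) = (√2*(2^(¾)*√I))*(1/6329134) = (2*2^(¼)*√I)*(1/6329134) = 2^(¼)*√I/3164567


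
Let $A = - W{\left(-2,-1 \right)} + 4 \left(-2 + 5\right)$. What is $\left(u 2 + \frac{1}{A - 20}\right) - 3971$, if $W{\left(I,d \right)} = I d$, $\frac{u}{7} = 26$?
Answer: $- \frac{36071}{10} \approx -3607.1$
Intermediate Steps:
$u = 182$ ($u = 7 \cdot 26 = 182$)
$A = 10$ ($A = - \left(-2\right) \left(-1\right) + 4 \left(-2 + 5\right) = \left(-1\right) 2 + 4 \cdot 3 = -2 + 12 = 10$)
$\left(u 2 + \frac{1}{A - 20}\right) - 3971 = \left(182 \cdot 2 + \frac{1}{10 - 20}\right) - 3971 = \left(364 + \frac{1}{-10}\right) - 3971 = \left(364 - \frac{1}{10}\right) - 3971 = \frac{3639}{10} - 3971 = - \frac{36071}{10}$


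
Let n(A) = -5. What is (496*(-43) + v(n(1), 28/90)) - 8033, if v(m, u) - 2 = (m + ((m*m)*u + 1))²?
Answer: -2376923/81 ≈ -29345.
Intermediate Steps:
v(m, u) = 2 + (1 + m + u*m²)² (v(m, u) = 2 + (m + ((m*m)*u + 1))² = 2 + (m + (m²*u + 1))² = 2 + (m + (u*m² + 1))² = 2 + (m + (1 + u*m²))² = 2 + (1 + m + u*m²)²)
(496*(-43) + v(n(1), 28/90)) - 8033 = (496*(-43) + (2 + (1 - 5 + (28/90)*(-5)²)²)) - 8033 = (-21328 + (2 + (1 - 5 + (28*(1/90))*25)²)) - 8033 = (-21328 + (2 + (1 - 5 + (14/45)*25)²)) - 8033 = (-21328 + (2 + (1 - 5 + 70/9)²)) - 8033 = (-21328 + (2 + (34/9)²)) - 8033 = (-21328 + (2 + 1156/81)) - 8033 = (-21328 + 1318/81) - 8033 = -1726250/81 - 8033 = -2376923/81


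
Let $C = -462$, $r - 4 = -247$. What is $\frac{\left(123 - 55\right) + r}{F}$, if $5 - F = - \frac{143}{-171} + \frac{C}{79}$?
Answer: $- \frac{94563}{5410} \approx -17.479$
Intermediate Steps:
$r = -243$ ($r = 4 - 247 = -243$)
$F = \frac{135250}{13509}$ ($F = 5 - \left(- \frac{143}{-171} - \frac{462}{79}\right) = 5 - \left(\left(-143\right) \left(- \frac{1}{171}\right) - \frac{462}{79}\right) = 5 - \left(\frac{143}{171} - \frac{462}{79}\right) = 5 - - \frac{67705}{13509} = 5 + \frac{67705}{13509} = \frac{135250}{13509} \approx 10.012$)
$\frac{\left(123 - 55\right) + r}{F} = \frac{\left(123 - 55\right) - 243}{\frac{135250}{13509}} = \left(\left(123 - 55\right) - 243\right) \frac{13509}{135250} = \left(68 - 243\right) \frac{13509}{135250} = \left(-175\right) \frac{13509}{135250} = - \frac{94563}{5410}$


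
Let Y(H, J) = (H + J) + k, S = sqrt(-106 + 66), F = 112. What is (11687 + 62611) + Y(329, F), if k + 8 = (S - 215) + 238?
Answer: 74754 + 2*I*sqrt(10) ≈ 74754.0 + 6.3246*I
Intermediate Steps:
S = 2*I*sqrt(10) (S = sqrt(-40) = 2*I*sqrt(10) ≈ 6.3246*I)
k = 15 + 2*I*sqrt(10) (k = -8 + ((2*I*sqrt(10) - 215) + 238) = -8 + ((-215 + 2*I*sqrt(10)) + 238) = -8 + (23 + 2*I*sqrt(10)) = 15 + 2*I*sqrt(10) ≈ 15.0 + 6.3246*I)
Y(H, J) = 15 + H + J + 2*I*sqrt(10) (Y(H, J) = (H + J) + (15 + 2*I*sqrt(10)) = 15 + H + J + 2*I*sqrt(10))
(11687 + 62611) + Y(329, F) = (11687 + 62611) + (15 + 329 + 112 + 2*I*sqrt(10)) = 74298 + (456 + 2*I*sqrt(10)) = 74754 + 2*I*sqrt(10)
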